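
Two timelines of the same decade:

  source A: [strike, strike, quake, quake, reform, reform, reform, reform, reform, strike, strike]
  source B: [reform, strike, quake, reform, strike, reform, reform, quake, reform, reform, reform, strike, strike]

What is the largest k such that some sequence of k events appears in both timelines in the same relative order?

9

Taking strike at source A[1]=source B[2] → strike at source A[2]=source B[5] → reform at source A[5]=source B[6] → reform at source A[6]=source B[7] → reform at source A[7]=source B[9] → reform at source A[8]=source B[10] → reform at source A[9]=source B[11] → strike at source A[10]=source B[12] → strike at source A[11]=source B[13] gives a common subsequence of length 9, and the DP table's final entry dp[11][13] is also 9, so no common subsequence is longer.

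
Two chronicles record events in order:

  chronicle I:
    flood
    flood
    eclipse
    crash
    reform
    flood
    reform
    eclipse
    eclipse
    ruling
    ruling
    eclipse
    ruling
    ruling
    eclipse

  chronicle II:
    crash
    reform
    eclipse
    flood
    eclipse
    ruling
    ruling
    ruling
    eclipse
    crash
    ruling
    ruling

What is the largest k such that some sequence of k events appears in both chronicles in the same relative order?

9

Taking crash (chronicle I #4, chronicle II #1); then reform (chronicle I #5, chronicle II #2); then flood (chronicle I #6, chronicle II #4); then eclipse (chronicle I #8, chronicle II #5); then ruling (chronicle I #10, chronicle II #7); then ruling (chronicle I #11, chronicle II #8); then eclipse (chronicle I #12, chronicle II #9); then ruling (chronicle I #13, chronicle II #11); then ruling (chronicle I #14, chronicle II #12) gives a common subsequence of length 9, and the DP table's final entry dp[15][12] is also 9, so no common subsequence is longer.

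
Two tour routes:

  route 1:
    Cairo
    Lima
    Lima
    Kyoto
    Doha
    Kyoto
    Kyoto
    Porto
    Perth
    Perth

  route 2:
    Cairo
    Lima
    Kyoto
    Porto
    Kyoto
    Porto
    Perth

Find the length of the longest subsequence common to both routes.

Match Cairo (route 1 #1, route 2 #1), Lima (route 1 #3, route 2 #2), Kyoto (route 1 #4, route 2 #3), Kyoto (route 1 #7, route 2 #5), Porto (route 1 #8, route 2 #6), Perth (route 1 #10, route 2 #7) — 6 stops in the same relative order in both. The LCS DP gives dp[10][7] = 6, so this is optimal.

6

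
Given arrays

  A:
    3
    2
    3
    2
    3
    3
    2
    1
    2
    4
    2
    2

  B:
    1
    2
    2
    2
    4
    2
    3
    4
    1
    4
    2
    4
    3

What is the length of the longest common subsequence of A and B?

6

Match 2 [2,4]; then 2 [4,6]; then 3 [5,7]; then 1 [8,9]; then 2 [9,11]; then 4 [10,12] — 6 values in the same relative order in both. Since dp[12][13] = 6, nothing longer is possible.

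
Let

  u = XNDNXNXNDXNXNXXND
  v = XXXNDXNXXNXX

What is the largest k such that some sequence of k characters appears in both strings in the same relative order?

One common subsequence of length 11: X (u #1, v #1), then X (u #5, v #2), then X (u #7, v #3), then N (u #8, v #4), then D (u #9, v #5), then X (u #10, v #6), then N (u #11, v #7), then X (u #12, v #9), then N (u #13, v #10), then X (u #14, v #11), then X (u #15, v #12). The LCS DP gives dp[17][12] = 11, so this is optimal.

11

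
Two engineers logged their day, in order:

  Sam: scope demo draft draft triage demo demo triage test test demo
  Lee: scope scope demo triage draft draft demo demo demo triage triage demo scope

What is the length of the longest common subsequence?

Pick scope (Sam #1, Lee #2) → demo (Sam #2, Lee #3) → draft (Sam #3, Lee #5) → draft (Sam #4, Lee #6) → demo (Sam #6, Lee #8) → demo (Sam #7, Lee #9) → triage (Sam #8, Lee #11) → demo (Sam #11, Lee #12); all 8 tasks appear in both, in order. Since dp[11][13] = 8, nothing longer is possible.

8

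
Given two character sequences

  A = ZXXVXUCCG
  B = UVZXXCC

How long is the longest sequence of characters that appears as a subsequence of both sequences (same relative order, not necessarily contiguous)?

Let dp[i][j] be the LCS length of the first i characters of A and the first j characters of B. dp[i][j] = dp[i-1][j-1]+1 when the i-th and j-th characters match, else max(dp[i-1][j], dp[i][j-1]).
    ·  U  V  Z  X  X  C  C
 ·  0  0  0  0  0  0  0  0
 Z  0  0  0  1  1  1  1  1
 X  0  0  0  1  2  2  2  2
 X  0  0  0  1  2  3  3  3
 V  0  0  1  1  2  3  3  3
 X  0  0  1  1  2  3  3  3
 U  0  1  1  1  2  3  3  3
 C  0  1  1  1  2  3  4  4
 C  0  1  1  1  2  3  4  5
 G  0  1  1  1  2  3  4  5
dp[9][7] = 5. One LCS (by backtracking along matches): ZXXCC.

5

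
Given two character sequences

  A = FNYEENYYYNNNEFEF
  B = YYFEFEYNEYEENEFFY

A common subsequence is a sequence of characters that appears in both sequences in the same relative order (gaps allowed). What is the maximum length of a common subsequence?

One common subsequence of length 9: F [1,5] → N [2,8] → Y [3,10] → E [4,11] → E [5,12] → N [12,13] → E [13,14] → F [14,15] → F [16,16], and the DP table's final entry dp[16][17] is also 9, so no common subsequence is longer.

9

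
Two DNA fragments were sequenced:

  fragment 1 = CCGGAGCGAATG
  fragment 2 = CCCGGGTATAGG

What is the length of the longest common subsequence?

Let dp[i][j] be the LCS length of the first i bases of fragment 1 and the first j bases of fragment 2. dp[i][j] = dp[i-1][j-1]+1 when the i-th and j-th bases match, else max(dp[i-1][j], dp[i][j-1]).
    ·  C  C  C  G  G  G  T  A  T  A  G  G
 ·  0  0  0  0  0  0  0  0  0  0  0  0  0
 C  0  1  1  1  1  1  1  1  1  1  1  1  1
 C  0  1  2  2  2  2  2  2  2  2  2  2  2
 G  0  1  2  2  3  3  3  3  3  3  3  3  3
 G  0  1  2  2  3  4  4  4  4  4  4  4  4
 A  0  1  2  2  3  4  4  4  5  5  5  5  5
 G  0  1  2  2  3  4  5  5  5  5  5  6  6
 C  0  1  2  3  3  4  5  5  5  5  5  6  6
 G  0  1  2  3  4  4  5  5  5  5  5  6  7
 A  0  1  2  3  4  4  5  5  6  6  6  6  7
 A  0  1  2  3  4  4  5  5  6  6  7  7  7
 T  0  1  2  3  4  4  5  6  6  7  7  7  7
 G  0  1  2  3  4  5  5  6  6  7  7  8  8
dp[12][12] = 8. One LCS (by backtracking along matches): CCGGGAAG.

8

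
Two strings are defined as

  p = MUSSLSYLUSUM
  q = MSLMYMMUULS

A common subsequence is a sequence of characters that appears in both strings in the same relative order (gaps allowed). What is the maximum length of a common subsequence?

Let dp[i][j] be the LCS length of the first i characters of p and the first j characters of q. dp[i][j] = dp[i-1][j-1]+1 when the i-th and j-th characters match, else max(dp[i-1][j], dp[i][j-1]).
    ·  M  S  L  M  Y  M  M  U  U  L  S
 ·  0  0  0  0  0  0  0  0  0  0  0  0
 M  0  1  1  1  1  1  1  1  1  1  1  1
 U  0  1  1  1  1  1  1  1  2  2  2  2
 S  0  1  2  2  2  2  2  2  2  2  2  3
 S  0  1  2  2  2  2  2  2  2  2  2  3
 L  0  1  2  3  3  3  3  3  3  3  3  3
 S  0  1  2  3  3  3  3  3  3  3  3  4
 Y  0  1  2  3  3  4  4  4  4  4  4  4
 L  0  1  2  3  3  4  4  4  4  4  5  5
 U  0  1  2  3  3  4  4  4  5  5  5  5
 S  0  1  2  3  3  4  4  4  5  5  5  6
 U  0  1  2  3  3  4  4  4  5  6  6  6
 M  0  1  2  3  4  4  5  5  5  6  6  6
dp[12][11] = 6. One LCS (by backtracking along matches): MSLYLS.

6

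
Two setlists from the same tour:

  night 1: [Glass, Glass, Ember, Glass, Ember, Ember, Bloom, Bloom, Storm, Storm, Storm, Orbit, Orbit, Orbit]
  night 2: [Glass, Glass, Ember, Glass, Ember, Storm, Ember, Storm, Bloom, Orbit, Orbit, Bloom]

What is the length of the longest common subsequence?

9

Pick Glass (night 1 #1, night 2 #1) → Glass (night 1 #2, night 2 #2) → Ember (night 1 #3, night 2 #3) → Glass (night 1 #4, night 2 #4) → Ember (night 1 #5, night 2 #5) → Ember (night 1 #6, night 2 #7) → Bloom (night 1 #8, night 2 #9) → Orbit (night 1 #12, night 2 #10) → Orbit (night 1 #13, night 2 #11); all 9 songs appear in both, in order, and the DP table's final entry dp[14][12] is also 9, so no common subsequence is longer.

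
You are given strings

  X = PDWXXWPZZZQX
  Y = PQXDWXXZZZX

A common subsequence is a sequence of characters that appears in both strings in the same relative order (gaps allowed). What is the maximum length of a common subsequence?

9

Let dp[i][j] be the LCS length of the first i characters of X and the first j characters of Y. dp[i][j] = dp[i-1][j-1]+1 when the i-th and j-th characters match, else max(dp[i-1][j], dp[i][j-1]).
    ·  P  Q  X  D  W  X  X  Z  Z  Z  X
 ·  0  0  0  0  0  0  0  0  0  0  0  0
 P  0  1  1  1  1  1  1  1  1  1  1  1
 D  0  1  1  1  2  2  2  2  2  2  2  2
 W  0  1  1  1  2  3  3  3  3  3  3  3
 X  0  1  1  2  2  3  4  4  4  4  4  4
 X  0  1  1  2  2  3  4  5  5  5  5  5
 W  0  1  1  2  2  3  4  5  5  5  5  5
 P  0  1  1  2  2  3  4  5  5  5  5  5
 Z  0  1  1  2  2  3  4  5  6  6  6  6
 Z  0  1  1  2  2  3  4  5  6  7  7  7
 Z  0  1  1  2  2  3  4  5  6  7  8  8
 Q  0  1  2  2  2  3  4  5  6  7  8  8
 X  0  1  2  3  3  3  4  5  6  7  8  9
dp[12][11] = 9. One LCS (by backtracking along matches): PDWXXZZZX.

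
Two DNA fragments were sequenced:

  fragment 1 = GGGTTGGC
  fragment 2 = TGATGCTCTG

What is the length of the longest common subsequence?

5

Let dp[i][j] be the LCS length of the first i bases of fragment 1 and the first j bases of fragment 2. dp[i][j] = dp[i-1][j-1]+1 when the i-th and j-th bases match, else max(dp[i-1][j], dp[i][j-1]).
    ·  T  G  A  T  G  C  T  C  T  G
 ·  0  0  0  0  0  0  0  0  0  0  0
 G  0  0  1  1  1  1  1  1  1  1  1
 G  0  0  1  1  1  2  2  2  2  2  2
 G  0  0  1  1  1  2  2  2  2  2  3
 T  0  1  1  1  2  2  2  3  3  3  3
 T  0  1  1  1  2  2  2  3  3  4  4
 G  0  1  2  2  2  3  3  3  3  4  5
 G  0  1  2  2  2  3  3  3  3  4  5
 C  0  1  2  2  2  3  4  4  4  4  5
dp[8][10] = 5. One LCS (by backtracking along matches): GGTTG.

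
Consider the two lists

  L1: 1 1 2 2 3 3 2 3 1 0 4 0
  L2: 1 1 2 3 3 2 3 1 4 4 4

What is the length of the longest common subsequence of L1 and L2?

9

Taking 1 (L1 #1, L2 #1), 1 (L1 #2, L2 #2), 2 (L1 #4, L2 #3), 3 (L1 #5, L2 #4), 3 (L1 #6, L2 #5), 2 (L1 #7, L2 #6), 3 (L1 #8, L2 #7), 1 (L1 #9, L2 #8), 4 (L1 #11, L2 #11) gives a common subsequence of length 9. dp[12][11] = 9 confirms this is the maximum.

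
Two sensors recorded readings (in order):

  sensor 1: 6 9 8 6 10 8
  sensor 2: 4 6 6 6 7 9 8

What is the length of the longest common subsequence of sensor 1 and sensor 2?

3

Pick 6 [1,4], then 9 [2,6], then 8 [6,7]; all 3 values appear in both, in order. Since dp[6][7] = 3, nothing longer is possible.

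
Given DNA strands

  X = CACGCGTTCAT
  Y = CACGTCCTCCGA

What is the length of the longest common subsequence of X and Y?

Pick C [1,1], then A [2,2], then C [3,3], then G [4,4], then C [5,7], then T [7,8], then C [9,10], then A [10,12]; all 8 bases appear in both, in order, and the DP table's final entry dp[11][12] is also 8, so no common subsequence is longer.

8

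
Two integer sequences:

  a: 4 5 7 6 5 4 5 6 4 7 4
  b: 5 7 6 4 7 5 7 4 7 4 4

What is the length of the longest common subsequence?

Let dp[i][j] be the LCS length of the first i values of a and the first j values of b. dp[i][j] = dp[i-1][j-1]+1 when the i-th and j-th values match, else max(dp[i-1][j], dp[i][j-1]).
    ·  5  7  6  4  7  5  7  4  7  4  4
 ·  0  0  0  0  0  0  0  0  0  0  0  0
 4  0  0  0  0  1  1  1  1  1  1  1  1
 5  0  1  1  1  1  1  2  2  2  2  2  2
 7  0  1  2  2  2  2  2  3  3  3  3  3
 6  0  1  2  3  3  3  3  3  3  3  3  3
 5  0  1  2  3  3  3  4  4  4  4  4  4
 4  0  1  2  3  4  4  4  4  5  5  5  5
 5  0  1  2  3  4  4  5  5  5  5  5  5
 6  0  1  2  3  4  4  5  5  5  5  5  5
 4  0  1  2  3  4  4  5  5  6  6  6  6
 7  0  1  2  3  4  5  5  6  6  7  7  7
 4  0  1  2  3  4  5  5  6  7  7  8  8
dp[11][11] = 8. One LCS (by backtracking along matches): 5, 7, 6, 4, 5, 4, 7, 4.

8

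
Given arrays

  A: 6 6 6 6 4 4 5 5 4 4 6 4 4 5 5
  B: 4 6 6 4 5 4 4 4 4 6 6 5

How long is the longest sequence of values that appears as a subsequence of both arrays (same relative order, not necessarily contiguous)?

Match 6 at A[3]=B[2], 6 at A[4]=B[3], 4 at A[6]=B[4], 5 at A[8]=B[5], 4 at A[9]=B[6], 4 at A[10]=B[7], 4 at A[12]=B[8], 4 at A[13]=B[9], 5 at A[15]=B[12] — 9 values in the same relative order in both. Since dp[15][12] = 9, nothing longer is possible.

9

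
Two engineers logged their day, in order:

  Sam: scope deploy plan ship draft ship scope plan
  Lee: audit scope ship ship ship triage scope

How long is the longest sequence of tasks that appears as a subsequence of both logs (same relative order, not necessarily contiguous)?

One common subsequence of length 4: scope [1,2], then ship [4,4], then ship [6,5], then scope [7,7]. dp[8][7] = 4 confirms this is the maximum.

4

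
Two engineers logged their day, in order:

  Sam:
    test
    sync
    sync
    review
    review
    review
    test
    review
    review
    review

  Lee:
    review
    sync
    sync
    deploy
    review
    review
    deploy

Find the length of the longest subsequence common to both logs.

Taking sync (Sam #2, Lee #2), then sync (Sam #3, Lee #3), then review (Sam #4, Lee #5), then review (Sam #5, Lee #6) gives a common subsequence of length 4, and the DP table's final entry dp[10][7] is also 4, so no common subsequence is longer.

4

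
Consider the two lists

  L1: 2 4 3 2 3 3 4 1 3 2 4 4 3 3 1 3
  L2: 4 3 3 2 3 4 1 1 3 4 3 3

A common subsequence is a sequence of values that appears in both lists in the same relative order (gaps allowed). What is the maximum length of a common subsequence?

Taking 4 [2,1], 3 [3,3], 2 [4,4], 3 [6,5], 4 [7,6], 1 [8,8], 3 [9,9], 4 [12,10], 3 [14,11], 3 [16,12] gives a common subsequence of length 10. dp[16][12] = 10 confirms this is the maximum.

10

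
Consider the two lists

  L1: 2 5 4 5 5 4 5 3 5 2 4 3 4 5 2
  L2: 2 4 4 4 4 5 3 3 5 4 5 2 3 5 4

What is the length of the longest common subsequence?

9

Match 2 [1,1]; then 4 [3,5]; then 5 [4,6]; then 5 [5,9]; then 4 [6,10]; then 5 [7,11]; then 3 [8,13]; then 5 [9,14]; then 4 [13,15] — 9 values in the same relative order in both, and the DP table's final entry dp[15][15] is also 9, so no common subsequence is longer.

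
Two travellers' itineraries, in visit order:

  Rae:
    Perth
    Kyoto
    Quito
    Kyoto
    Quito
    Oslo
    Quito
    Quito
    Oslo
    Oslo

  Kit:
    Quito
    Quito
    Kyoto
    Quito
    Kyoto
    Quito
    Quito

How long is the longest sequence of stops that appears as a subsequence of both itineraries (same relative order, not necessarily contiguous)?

5

Pick Kyoto at Rae[2]=Kit[3], Quito at Rae[3]=Kit[4], Kyoto at Rae[4]=Kit[5], Quito at Rae[7]=Kit[6], Quito at Rae[8]=Kit[7]; all 5 stops appear in both, in order. Since dp[10][7] = 5, nothing longer is possible.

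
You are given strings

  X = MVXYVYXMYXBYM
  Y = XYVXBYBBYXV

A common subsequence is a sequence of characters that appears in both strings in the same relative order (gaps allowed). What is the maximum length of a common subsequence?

Let dp[i][j] be the LCS length of the first i characters of X and the first j characters of Y. dp[i][j] = dp[i-1][j-1]+1 when the i-th and j-th characters match, else max(dp[i-1][j], dp[i][j-1]).
    ·  X  Y  V  X  B  Y  B  B  Y  X  V
 ·  0  0  0  0  0  0  0  0  0  0  0  0
 M  0  0  0  0  0  0  0  0  0  0  0  0
 V  0  0  0  1  1  1  1  1  1  1  1  1
 X  0  1  1  1  2  2  2  2  2  2  2  2
 Y  0  1  2  2  2  2  3  3  3  3  3  3
 V  0  1  2  3  3  3  3  3  3  3  3  4
 Y  0  1  2  3  3  3  4  4  4  4  4  4
 X  0  1  2  3  4  4  4  4  4  4  5  5
 M  0  1  2  3  4  4  4  4  4  4  5  5
 Y  0  1  2  3  4  4  5  5  5  5  5  5
 X  0  1  2  3  4  4  5  5  5  5  6  6
 B  0  1  2  3  4  5  5  6  6  6  6  6
 Y  0  1  2  3  4  5  6  6  6  7  7  7
 M  0  1  2  3  4  5  6  6  6  7  7  7
dp[13][11] = 7. One LCS (by backtracking along matches): XYVXYBY.

7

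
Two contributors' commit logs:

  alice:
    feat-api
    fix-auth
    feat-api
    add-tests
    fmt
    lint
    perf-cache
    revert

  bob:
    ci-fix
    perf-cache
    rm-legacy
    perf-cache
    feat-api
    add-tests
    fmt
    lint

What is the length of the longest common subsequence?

4

Taking feat-api [3,5], add-tests [4,6], fmt [5,7], lint [6,8] gives a common subsequence of length 4, and the DP table's final entry dp[8][8] is also 4, so no common subsequence is longer.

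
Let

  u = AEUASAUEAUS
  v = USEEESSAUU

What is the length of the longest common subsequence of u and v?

5

Pick E (u #2, v #5); then S (u #5, v #7); then A (u #6, v #8); then U (u #7, v #9); then U (u #10, v #10); all 5 characters appear in both, in order. Since dp[11][10] = 5, nothing longer is possible.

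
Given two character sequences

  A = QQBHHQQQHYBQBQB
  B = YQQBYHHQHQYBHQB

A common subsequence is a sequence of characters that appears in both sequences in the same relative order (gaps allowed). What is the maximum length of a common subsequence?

11

Pick Q (A #1, B #2) → Q (A #2, B #3) → B (A #3, B #4) → H (A #4, B #6) → H (A #5, B #7) → Q (A #6, B #8) → Q (A #8, B #10) → Y (A #10, B #11) → B (A #11, B #12) → Q (A #14, B #14) → B (A #15, B #15); all 11 characters appear in both, in order. The LCS DP gives dp[15][15] = 11, so this is optimal.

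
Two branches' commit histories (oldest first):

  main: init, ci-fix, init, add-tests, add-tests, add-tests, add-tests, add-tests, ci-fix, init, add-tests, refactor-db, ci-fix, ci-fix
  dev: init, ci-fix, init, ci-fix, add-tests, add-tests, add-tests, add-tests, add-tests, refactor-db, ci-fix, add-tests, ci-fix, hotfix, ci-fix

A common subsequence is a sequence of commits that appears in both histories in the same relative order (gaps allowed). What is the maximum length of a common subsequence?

12

One common subsequence of length 12: init (main #1, dev #1), then ci-fix (main #2, dev #2), then init (main #3, dev #3), then add-tests (main #4, dev #5), then add-tests (main #5, dev #6), then add-tests (main #6, dev #7), then add-tests (main #7, dev #8), then add-tests (main #8, dev #9), then ci-fix (main #9, dev #11), then add-tests (main #11, dev #12), then ci-fix (main #13, dev #13), then ci-fix (main #14, dev #15). The LCS DP gives dp[14][15] = 12, so this is optimal.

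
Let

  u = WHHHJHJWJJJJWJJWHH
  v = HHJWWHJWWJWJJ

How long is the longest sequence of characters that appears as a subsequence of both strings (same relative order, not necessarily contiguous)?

10

One common subsequence of length 10: H (u #3, v #1), then H (u #4, v #2), then J (u #5, v #3), then H (u #6, v #6), then J (u #7, v #7), then W (u #8, v #9), then J (u #12, v #10), then W (u #13, v #11), then J (u #14, v #12), then J (u #15, v #13). Since dp[18][13] = 10, nothing longer is possible.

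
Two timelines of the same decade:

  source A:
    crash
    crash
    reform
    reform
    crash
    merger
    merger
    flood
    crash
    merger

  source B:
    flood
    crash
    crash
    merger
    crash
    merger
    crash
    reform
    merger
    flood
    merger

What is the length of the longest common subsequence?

7

Match crash at source A[1]=source B[2] → crash at source A[2]=source B[3] → crash at source A[5]=source B[5] → merger at source A[6]=source B[6] → merger at source A[7]=source B[9] → flood at source A[8]=source B[10] → merger at source A[10]=source B[11] — 7 events in the same relative order in both. dp[10][11] = 7 confirms this is the maximum.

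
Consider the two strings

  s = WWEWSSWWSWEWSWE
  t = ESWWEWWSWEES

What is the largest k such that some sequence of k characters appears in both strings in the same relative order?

9

Taking W [1,3], then W [2,4], then E [3,5], then W [7,6], then W [8,7], then S [9,8], then W [10,9], then E [11,11], then S [13,12] gives a common subsequence of length 9. dp[15][12] = 9 confirms this is the maximum.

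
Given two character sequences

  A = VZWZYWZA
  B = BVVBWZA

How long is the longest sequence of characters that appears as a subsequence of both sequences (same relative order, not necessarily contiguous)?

4

Let dp[i][j] be the LCS length of the first i characters of A and the first j characters of B. dp[i][j] = dp[i-1][j-1]+1 when the i-th and j-th characters match, else max(dp[i-1][j], dp[i][j-1]).
    ·  B  V  V  B  W  Z  A
 ·  0  0  0  0  0  0  0  0
 V  0  0  1  1  1  1  1  1
 Z  0  0  1  1  1  1  2  2
 W  0  0  1  1  1  2  2  2
 Z  0  0  1  1  1  2  3  3
 Y  0  0  1  1  1  2  3  3
 W  0  0  1  1  1  2  3  3
 Z  0  0  1  1  1  2  3  3
 A  0  0  1  1  1  2  3  4
dp[8][7] = 4. One LCS (by backtracking along matches): VWZA.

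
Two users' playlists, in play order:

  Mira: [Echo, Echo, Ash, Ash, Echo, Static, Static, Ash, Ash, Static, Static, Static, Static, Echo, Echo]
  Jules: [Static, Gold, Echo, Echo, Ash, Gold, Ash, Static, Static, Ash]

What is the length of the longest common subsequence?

Match Echo at Mira[1]=Jules[3], then Echo at Mira[2]=Jules[4], then Ash at Mira[3]=Jules[5], then Ash at Mira[4]=Jules[7], then Static at Mira[6]=Jules[8], then Static at Mira[7]=Jules[9], then Ash at Mira[9]=Jules[10] — 7 songs in the same relative order in both. The LCS DP gives dp[15][10] = 7, so this is optimal.

7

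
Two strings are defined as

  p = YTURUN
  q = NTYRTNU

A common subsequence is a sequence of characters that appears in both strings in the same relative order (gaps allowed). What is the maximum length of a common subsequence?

Match Y at p[1]=q[3] → T at p[2]=q[5] → U at p[5]=q[7] — 3 characters in the same relative order in both, and the DP table's final entry dp[6][7] is also 3, so no common subsequence is longer.

3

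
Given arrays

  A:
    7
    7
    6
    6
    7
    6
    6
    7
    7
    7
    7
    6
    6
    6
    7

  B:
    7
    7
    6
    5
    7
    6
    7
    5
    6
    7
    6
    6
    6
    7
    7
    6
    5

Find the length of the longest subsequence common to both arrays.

11

One common subsequence of length 11: 7 at A[1]=B[1] → 7 at A[2]=B[2] → 6 at A[3]=B[3] → 6 at A[4]=B[6] → 7 at A[5]=B[7] → 6 at A[7]=B[9] → 7 at A[11]=B[10] → 6 at A[12]=B[11] → 6 at A[13]=B[12] → 6 at A[14]=B[13] → 7 at A[15]=B[15]. dp[15][17] = 11 confirms this is the maximum.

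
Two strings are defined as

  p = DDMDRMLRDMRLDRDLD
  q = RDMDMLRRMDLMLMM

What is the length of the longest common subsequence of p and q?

9

Taking D [2,2], M [3,3], D [4,4], M [6,5], L [7,6], R [8,8], D [9,10], M [10,12], L [12,13] gives a common subsequence of length 9, and the DP table's final entry dp[17][15] is also 9, so no common subsequence is longer.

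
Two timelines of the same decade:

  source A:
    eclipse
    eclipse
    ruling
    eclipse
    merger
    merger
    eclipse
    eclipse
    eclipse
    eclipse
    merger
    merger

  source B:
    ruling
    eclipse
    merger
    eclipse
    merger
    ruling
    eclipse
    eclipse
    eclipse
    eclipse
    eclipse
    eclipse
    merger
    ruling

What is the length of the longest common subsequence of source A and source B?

9

Match eclipse at source A[1]=source B[2] → eclipse at source A[2]=source B[4] → ruling at source A[3]=source B[6] → eclipse at source A[4]=source B[8] → eclipse at source A[7]=source B[9] → eclipse at source A[8]=source B[10] → eclipse at source A[9]=source B[11] → eclipse at source A[10]=source B[12] → merger at source A[11]=source B[13] — 9 events in the same relative order in both. The LCS DP gives dp[12][14] = 9, so this is optimal.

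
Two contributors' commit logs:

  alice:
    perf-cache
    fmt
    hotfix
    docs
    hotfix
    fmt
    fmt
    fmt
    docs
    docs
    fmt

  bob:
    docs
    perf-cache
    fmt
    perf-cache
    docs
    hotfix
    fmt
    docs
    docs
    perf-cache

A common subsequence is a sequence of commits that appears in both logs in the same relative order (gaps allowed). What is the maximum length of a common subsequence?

7

Pick perf-cache (alice #1, bob #2), fmt (alice #2, bob #3), docs (alice #4, bob #5), hotfix (alice #5, bob #6), fmt (alice #8, bob #7), docs (alice #9, bob #8), docs (alice #10, bob #9); all 7 commits appear in both, in order. Since dp[11][10] = 7, nothing longer is possible.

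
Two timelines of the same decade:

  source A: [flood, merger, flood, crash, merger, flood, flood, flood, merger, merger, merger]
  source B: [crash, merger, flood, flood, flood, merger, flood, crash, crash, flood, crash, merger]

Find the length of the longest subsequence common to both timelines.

One common subsequence of length 7: crash (source A #4, source B #1), then merger (source A #5, source B #2), then flood (source A #6, source B #3), then flood (source A #7, source B #4), then flood (source A #8, source B #5), then merger (source A #9, source B #6), then merger (source A #11, source B #12). dp[11][12] = 7 confirms this is the maximum.

7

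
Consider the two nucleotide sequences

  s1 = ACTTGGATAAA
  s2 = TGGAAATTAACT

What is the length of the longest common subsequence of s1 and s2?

Taking T [4,1] → G [5,2] → G [6,3] → A [7,6] → T [8,8] → A [9,9] → A [10,10] gives a common subsequence of length 7. The LCS DP gives dp[11][12] = 7, so this is optimal.

7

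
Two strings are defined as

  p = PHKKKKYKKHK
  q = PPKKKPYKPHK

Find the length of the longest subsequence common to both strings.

One common subsequence of length 8: P [1,2]; then K [3,3]; then K [4,4]; then K [5,5]; then Y [7,7]; then K [8,8]; then H [10,10]; then K [11,11]. dp[11][11] = 8 confirms this is the maximum.

8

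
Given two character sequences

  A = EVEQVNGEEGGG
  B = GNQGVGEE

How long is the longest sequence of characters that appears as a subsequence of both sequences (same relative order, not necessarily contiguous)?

5

Taking Q [4,3]; then V [5,5]; then G [7,6]; then E [8,7]; then E [9,8] gives a common subsequence of length 5. dp[12][8] = 5 confirms this is the maximum.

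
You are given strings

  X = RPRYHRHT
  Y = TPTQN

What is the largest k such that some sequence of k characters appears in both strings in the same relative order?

Match P (X #2, Y #2); then T (X #8, Y #3) — 2 characters in the same relative order in both. Since dp[8][5] = 2, nothing longer is possible.

2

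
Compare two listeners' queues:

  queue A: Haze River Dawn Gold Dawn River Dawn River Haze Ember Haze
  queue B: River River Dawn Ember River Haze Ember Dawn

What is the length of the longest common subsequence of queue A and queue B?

6

One common subsequence of length 6: River at queue A[2]=queue B[1] → River at queue A[6]=queue B[2] → Dawn at queue A[7]=queue B[3] → River at queue A[8]=queue B[5] → Haze at queue A[9]=queue B[6] → Ember at queue A[10]=queue B[7]. dp[11][8] = 6 confirms this is the maximum.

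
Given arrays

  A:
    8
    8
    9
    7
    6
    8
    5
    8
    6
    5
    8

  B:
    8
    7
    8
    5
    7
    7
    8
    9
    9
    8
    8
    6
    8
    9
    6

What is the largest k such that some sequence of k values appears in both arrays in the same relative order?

Taking 8 (A #1, B #3) → 8 (A #2, B #7) → 9 (A #3, B #9) → 8 (A #6, B #10) → 8 (A #8, B #11) → 6 (A #9, B #12) → 8 (A #11, B #13) gives a common subsequence of length 7. dp[11][15] = 7 confirms this is the maximum.

7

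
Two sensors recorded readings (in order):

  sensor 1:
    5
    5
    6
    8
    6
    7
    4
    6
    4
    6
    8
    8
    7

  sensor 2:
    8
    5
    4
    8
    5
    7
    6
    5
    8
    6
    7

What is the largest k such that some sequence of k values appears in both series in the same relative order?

6

Let dp[i][j] be the LCS length of the first i values of sensor 1 and the first j values of sensor 2. dp[i][j] = dp[i-1][j-1]+1 when the i-th and j-th values match, else max(dp[i-1][j], dp[i][j-1]).
    ·  8  5  4  8  5  7  6  5  8  6  7
 ·  0  0  0  0  0  0  0  0  0  0  0  0
 5  0  0  1  1  1  1  1  1  1  1  1  1
 5  0  0  1  1  1  2  2  2  2  2  2  2
 6  0  0  1  1  1  2  2  3  3  3  3  3
 8  0  1  1  1  2  2  2  3  3  4  4  4
 6  0  1  1  1  2  2  2  3  3  4  5  5
 7  0  1  1  1  2  2  3  3  3  4  5  6
 4  0  1  1  2  2  2  3  3  3  4  5  6
 6  0  1  1  2  2  2  3  4  4  4  5  6
 4  0  1  1  2  2  2  3  4  4  4  5  6
 6  0  1  1  2  2  2  3  4  4  4  5  6
 8  0  1  1  2  3  3  3  4  4  5  5  6
 8  0  1  1  2  3  3  3  4  4  5  5  6
 7  0  1  1  2  3  3  4  4  4  5  5  6
dp[13][11] = 6. One LCS (by backtracking along matches): 5, 5, 6, 8, 6, 7.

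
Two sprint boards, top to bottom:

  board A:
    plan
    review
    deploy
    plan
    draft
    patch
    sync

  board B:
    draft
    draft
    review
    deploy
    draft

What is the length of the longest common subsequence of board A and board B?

Match review [2,3] → deploy [3,4] → draft [5,5] — 3 tasks in the same relative order in both, and the DP table's final entry dp[7][5] is also 3, so no common subsequence is longer.

3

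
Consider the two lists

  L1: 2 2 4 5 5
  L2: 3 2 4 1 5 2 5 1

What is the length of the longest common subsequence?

Let dp[i][j] be the LCS length of the first i values of L1 and the first j values of L2. dp[i][j] = dp[i-1][j-1]+1 when the i-th and j-th values match, else max(dp[i-1][j], dp[i][j-1]).
    ·  3  2  4  1  5  2  5  1
 ·  0  0  0  0  0  0  0  0  0
 2  0  0  1  1  1  1  1  1  1
 2  0  0  1  1  1  1  2  2  2
 4  0  0  1  2  2  2  2  2  2
 5  0  0  1  2  2  3  3  3  3
 5  0  0  1  2  2  3  3  4  4
dp[5][8] = 4. One LCS (by backtracking along matches): 2, 4, 5, 5.

4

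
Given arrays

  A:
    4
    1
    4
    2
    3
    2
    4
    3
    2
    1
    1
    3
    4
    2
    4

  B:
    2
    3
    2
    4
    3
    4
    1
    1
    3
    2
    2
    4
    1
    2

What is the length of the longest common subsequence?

One common subsequence of length 10: 2 (A #4, B #1), then 3 (A #5, B #2), then 2 (A #6, B #3), then 4 (A #7, B #4), then 3 (A #8, B #5), then 1 (A #10, B #7), then 1 (A #11, B #8), then 3 (A #12, B #9), then 4 (A #13, B #12), then 2 (A #14, B #14). dp[15][14] = 10 confirms this is the maximum.

10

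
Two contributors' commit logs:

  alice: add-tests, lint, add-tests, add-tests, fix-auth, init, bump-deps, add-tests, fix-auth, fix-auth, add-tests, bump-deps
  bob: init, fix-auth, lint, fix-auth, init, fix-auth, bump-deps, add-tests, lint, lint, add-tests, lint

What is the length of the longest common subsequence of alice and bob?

6

One common subsequence of length 6: lint (alice #2, bob #3), then fix-auth (alice #5, bob #4), then init (alice #6, bob #5), then bump-deps (alice #7, bob #7), then add-tests (alice #8, bob #8), then add-tests (alice #11, bob #11). dp[12][12] = 6 confirms this is the maximum.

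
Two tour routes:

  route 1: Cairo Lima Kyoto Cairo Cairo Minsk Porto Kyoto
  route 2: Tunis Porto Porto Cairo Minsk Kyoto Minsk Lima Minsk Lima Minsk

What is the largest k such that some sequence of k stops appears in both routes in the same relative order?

3

One common subsequence of length 3: Cairo (route 1 #1, route 2 #4) → Lima (route 1 #2, route 2 #10) → Minsk (route 1 #6, route 2 #11). dp[8][11] = 3 confirms this is the maximum.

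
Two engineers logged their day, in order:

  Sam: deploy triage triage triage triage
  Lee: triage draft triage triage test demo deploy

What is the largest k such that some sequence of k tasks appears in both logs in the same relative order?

3

Match triage [2,1], triage [3,3], triage [4,4] — 3 tasks in the same relative order in both. Since dp[5][7] = 3, nothing longer is possible.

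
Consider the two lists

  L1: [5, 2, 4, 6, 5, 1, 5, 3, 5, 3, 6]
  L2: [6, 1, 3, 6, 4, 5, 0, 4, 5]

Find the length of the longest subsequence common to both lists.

One common subsequence of length 4: 6 at L1[4]=L2[1], 1 at L1[6]=L2[2], 5 at L1[7]=L2[6], 5 at L1[9]=L2[9]. The LCS DP gives dp[11][9] = 4, so this is optimal.

4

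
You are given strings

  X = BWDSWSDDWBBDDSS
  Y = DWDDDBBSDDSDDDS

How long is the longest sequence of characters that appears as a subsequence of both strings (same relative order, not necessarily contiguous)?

Pick W (X #2, Y #2); then D (X #3, Y #3); then D (X #7, Y #4); then D (X #8, Y #5); then B (X #10, Y #6); then B (X #11, Y #7); then D (X #12, Y #9); then D (X #13, Y #10); then S (X #14, Y #11); then S (X #15, Y #15); all 10 characters appear in both, in order. Since dp[15][15] = 10, nothing longer is possible.

10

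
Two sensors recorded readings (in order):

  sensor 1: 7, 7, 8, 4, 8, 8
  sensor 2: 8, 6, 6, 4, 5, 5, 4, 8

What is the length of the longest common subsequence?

Match 8 (sensor 1 #3, sensor 2 #1), 4 (sensor 1 #4, sensor 2 #7), 8 (sensor 1 #6, sensor 2 #8) — 3 values in the same relative order in both. dp[6][8] = 3 confirms this is the maximum.

3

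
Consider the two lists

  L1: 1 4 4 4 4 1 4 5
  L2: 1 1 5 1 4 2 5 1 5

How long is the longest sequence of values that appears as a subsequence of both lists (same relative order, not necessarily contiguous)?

Let dp[i][j] be the LCS length of the first i values of L1 and the first j values of L2. dp[i][j] = dp[i-1][j-1]+1 when the i-th and j-th values match, else max(dp[i-1][j], dp[i][j-1]).
    ·  1  1  5  1  4  2  5  1  5
 ·  0  0  0  0  0  0  0  0  0  0
 1  0  1  1  1  1  1  1  1  1  1
 4  0  1  1  1  1  2  2  2  2  2
 4  0  1  1  1  1  2  2  2  2  2
 4  0  1  1  1  1  2  2  2  2  2
 4  0  1  1  1  1  2  2  2  2  2
 1  0  1  2  2  2  2  2  2  3  3
 4  0  1  2  2  2  3  3  3  3  3
 5  0  1  2  3  3  3  3  4  4  4
dp[8][9] = 4. One LCS (by backtracking along matches): 1, 4, 1, 5.

4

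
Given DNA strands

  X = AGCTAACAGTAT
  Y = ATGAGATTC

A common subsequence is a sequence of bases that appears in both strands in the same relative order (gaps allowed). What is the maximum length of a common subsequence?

One common subsequence of length 6: A [1,1] → G [2,3] → A [5,4] → A [8,6] → T [10,7] → T [12,8], and the DP table's final entry dp[12][9] is also 6, so no common subsequence is longer.

6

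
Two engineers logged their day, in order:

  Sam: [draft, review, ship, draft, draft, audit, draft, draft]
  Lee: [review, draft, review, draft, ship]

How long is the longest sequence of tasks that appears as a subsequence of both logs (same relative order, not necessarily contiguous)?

3

Match draft [1,2]; then review [2,3]; then ship [3,5] — 3 tasks in the same relative order in both. dp[8][5] = 3 confirms this is the maximum.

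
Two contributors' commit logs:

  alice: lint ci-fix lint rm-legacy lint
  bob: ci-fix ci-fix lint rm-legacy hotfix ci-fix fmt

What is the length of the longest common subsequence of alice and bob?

3

Match ci-fix at alice[2]=bob[2] → lint at alice[3]=bob[3] → rm-legacy at alice[4]=bob[4] — 3 commits in the same relative order in both. dp[5][7] = 3 confirms this is the maximum.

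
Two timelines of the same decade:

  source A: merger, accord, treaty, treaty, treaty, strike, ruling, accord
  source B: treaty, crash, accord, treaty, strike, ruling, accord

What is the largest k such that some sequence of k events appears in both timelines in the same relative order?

5

Pick accord at source A[2]=source B[3] → treaty at source A[5]=source B[4] → strike at source A[6]=source B[5] → ruling at source A[7]=source B[6] → accord at source A[8]=source B[7]; all 5 events appear in both, in order. dp[8][7] = 5 confirms this is the maximum.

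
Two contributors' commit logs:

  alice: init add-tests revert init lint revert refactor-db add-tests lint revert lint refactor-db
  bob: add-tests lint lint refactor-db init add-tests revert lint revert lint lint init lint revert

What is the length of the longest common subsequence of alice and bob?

One common subsequence of length 7: init (alice #1, bob #5), add-tests (alice #2, bob #6), revert (alice #3, bob #7), lint (alice #5, bob #8), revert (alice #6, bob #9), lint (alice #9, bob #13), revert (alice #10, bob #14). Since dp[12][14] = 7, nothing longer is possible.

7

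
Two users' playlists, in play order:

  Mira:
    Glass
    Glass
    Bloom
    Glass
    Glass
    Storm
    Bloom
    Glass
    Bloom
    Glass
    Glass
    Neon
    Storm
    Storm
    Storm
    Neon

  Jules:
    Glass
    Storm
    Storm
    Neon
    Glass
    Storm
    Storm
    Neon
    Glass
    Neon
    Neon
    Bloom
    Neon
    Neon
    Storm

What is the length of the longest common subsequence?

Pick Glass (Mira #1, Jules #1), then Glass (Mira #2, Jules #5), then Storm (Mira #6, Jules #7), then Glass (Mira #8, Jules #9), then Bloom (Mira #9, Jules #12), then Neon (Mira #12, Jules #14), then Storm (Mira #15, Jules #15); all 7 songs appear in both, in order, and the DP table's final entry dp[16][15] is also 7, so no common subsequence is longer.

7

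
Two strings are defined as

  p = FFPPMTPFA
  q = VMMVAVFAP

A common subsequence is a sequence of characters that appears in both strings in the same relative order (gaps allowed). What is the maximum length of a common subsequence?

3

Match M at p[5]=q[3]; then F at p[8]=q[7]; then A at p[9]=q[8] — 3 characters in the same relative order in both. Since dp[9][9] = 3, nothing longer is possible.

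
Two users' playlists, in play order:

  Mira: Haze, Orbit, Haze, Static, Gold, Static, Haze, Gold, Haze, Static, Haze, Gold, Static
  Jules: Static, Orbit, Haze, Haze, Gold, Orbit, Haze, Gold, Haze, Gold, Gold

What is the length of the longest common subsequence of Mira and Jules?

7

One common subsequence of length 7: Haze [1,4], Orbit [2,6], Haze [3,7], Gold [5,8], Haze [7,9], Gold [8,10], Gold [12,11]. dp[13][11] = 7 confirms this is the maximum.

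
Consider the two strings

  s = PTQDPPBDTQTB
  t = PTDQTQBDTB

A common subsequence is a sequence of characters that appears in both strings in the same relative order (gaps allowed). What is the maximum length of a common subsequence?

7

One common subsequence of length 7: P (s #1, t #1), then T (s #2, t #5), then Q (s #3, t #6), then B (s #7, t #7), then D (s #8, t #8), then T (s #11, t #9), then B (s #12, t #10), and the DP table's final entry dp[12][10] is also 7, so no common subsequence is longer.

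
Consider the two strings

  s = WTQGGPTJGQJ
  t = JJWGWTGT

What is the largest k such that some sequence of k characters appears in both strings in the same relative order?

4

Let dp[i][j] be the LCS length of the first i characters of s and the first j characters of t. dp[i][j] = dp[i-1][j-1]+1 when the i-th and j-th characters match, else max(dp[i-1][j], dp[i][j-1]).
    ·  J  J  W  G  W  T  G  T
 ·  0  0  0  0  0  0  0  0  0
 W  0  0  0  1  1  1  1  1  1
 T  0  0  0  1  1  1  2  2  2
 Q  0  0  0  1  1  1  2  2  2
 G  0  0  0  1  2  2  2  3  3
 G  0  0  0  1  2  2  2  3  3
 P  0  0  0  1  2  2  2  3  3
 T  0  0  0  1  2  2  3  3  4
 J  0  1  1  1  2  2  3  3  4
 G  0  1  1  1  2  2  3  4  4
 Q  0  1  1  1  2  2  3  4  4
 J  0  1  2  2  2  2  3  4  4
dp[11][8] = 4. One LCS (by backtracking along matches): WTGT.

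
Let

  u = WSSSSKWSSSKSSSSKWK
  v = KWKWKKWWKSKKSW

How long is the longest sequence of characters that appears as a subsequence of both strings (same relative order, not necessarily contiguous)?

One common subsequence of length 7: W (u #1, v #4), K (u #6, v #6), W (u #7, v #8), S (u #8, v #10), K (u #11, v #12), S (u #15, v #13), W (u #17, v #14). The LCS DP gives dp[18][14] = 7, so this is optimal.

7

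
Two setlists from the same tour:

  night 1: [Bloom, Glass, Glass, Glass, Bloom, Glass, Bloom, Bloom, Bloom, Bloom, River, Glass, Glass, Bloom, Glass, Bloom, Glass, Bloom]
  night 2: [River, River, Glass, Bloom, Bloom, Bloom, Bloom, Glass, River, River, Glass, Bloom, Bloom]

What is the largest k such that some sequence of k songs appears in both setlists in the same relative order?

9

Match Glass (night 1 #4, night 2 #3) → Bloom (night 1 #5, night 2 #4) → Bloom (night 1 #7, night 2 #5) → Bloom (night 1 #8, night 2 #6) → Bloom (night 1 #9, night 2 #7) → River (night 1 #11, night 2 #10) → Glass (night 1 #15, night 2 #11) → Bloom (night 1 #16, night 2 #12) → Bloom (night 1 #18, night 2 #13) — 9 songs in the same relative order in both. dp[18][13] = 9 confirms this is the maximum.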